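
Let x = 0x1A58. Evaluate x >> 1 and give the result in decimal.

3372

0x1A58 = 1101001011000
shift right by 1 → 0110100101100 = 3372
(equivalently, floor(6744 / 2))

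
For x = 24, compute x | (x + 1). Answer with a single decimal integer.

x = 11000 = 24
x + 1 = 11001
OR    = 11001 = 25
(x | (x + 1) sets the lowest cleared bit.)

25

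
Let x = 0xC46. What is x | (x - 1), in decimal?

x = 110001000110 = 3142
x - 1 = 110001000101
OR    = 110001000111 = 3143
(x | (x - 1) sets all bits below the lowest set bit.)

3143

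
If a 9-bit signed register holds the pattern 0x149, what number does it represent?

pattern = 101001001 (MSB is 1 ⇒ negative)
Invert: 010110110, add 1 → 010110111 = 183, so the value is -183.
(Equivalently: 329 - 2^9 = 329 - 512 = -183.)

-183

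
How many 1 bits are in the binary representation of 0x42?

0x42 = 1000010
Count the 1s: 1 + 1 = 2

2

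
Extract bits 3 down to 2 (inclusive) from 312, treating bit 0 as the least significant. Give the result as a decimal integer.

2

v = 0100111000
Shift right by 2: 01001110
Mask low 2 bits: 10 = 2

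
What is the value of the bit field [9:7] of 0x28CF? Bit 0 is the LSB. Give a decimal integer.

v = 10100011001111
Shift right by 7: 1010001
Mask low 3 bits: 001 = 1

1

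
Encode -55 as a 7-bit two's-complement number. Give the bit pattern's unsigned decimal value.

73

55 in 7 bits: 0110111
Invert: 1001000
Add 1:  1001001 = 73
(Check: 2^7 - 55 = 128 - 55 = 73.)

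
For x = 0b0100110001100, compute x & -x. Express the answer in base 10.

x = 100110001100 = 2444
-x (two's complement) = …011001110100
AND   = 000000000100 = 4
(x & -x isolates the lowest set bit of x.)

4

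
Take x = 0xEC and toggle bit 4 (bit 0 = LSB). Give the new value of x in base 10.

252

x = 11101100
bit 4 is currently 0; toggle it via x ^ (1 << 4) = x ^ 16
→ 11111100 = 252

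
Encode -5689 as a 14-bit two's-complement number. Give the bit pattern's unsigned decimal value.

10695

5689 in 14 bits: 01011000111001
Invert: 10100111000110
Add 1:  10100111000111 = 10695
(Check: 2^14 - 5689 = 16384 - 5689 = 10695.)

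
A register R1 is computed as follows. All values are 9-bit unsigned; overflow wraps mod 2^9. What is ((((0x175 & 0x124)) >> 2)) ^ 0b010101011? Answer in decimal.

0x175 = 101110101
0x124 = 100100100
→ & → 100100100 = 292
→ >> 2 → 001001001 = 73
0b010101011 = 010101011
→ ^ → 011100010 = 226

226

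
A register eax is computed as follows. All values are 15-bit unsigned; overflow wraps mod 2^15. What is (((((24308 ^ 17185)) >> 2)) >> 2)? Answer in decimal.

477

24308 = 101111011110100
17185 = 100001100100001
→ ^ → 001110111010101 = 7637
→ >> 2 → 000011101110101 = 1909
→ >> 2 → 000000111011101 = 477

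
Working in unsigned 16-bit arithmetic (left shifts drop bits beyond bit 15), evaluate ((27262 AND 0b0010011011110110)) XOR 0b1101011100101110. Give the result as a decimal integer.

62808

27262 = 0110101001111110
0b0010011011110110 = 0010011011110110
→ AND → 0010001001110110 = 8822
0b1101011100101110 = 1101011100101110
→ XOR → 1111010101011000 = 62808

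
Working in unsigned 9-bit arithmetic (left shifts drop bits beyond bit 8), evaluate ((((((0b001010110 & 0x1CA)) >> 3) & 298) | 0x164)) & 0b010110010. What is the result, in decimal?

0b001010110 = 001010110
0x1CA = 111001010
→ & → 001000010 = 66
→ >> 3 → 000001000 = 8
298 = 100101010
→ & → 000001000 = 8
0x164 = 101100100
→ | → 101101100 = 364
0b010110010 = 010110010
→ & → 000100000 = 32

32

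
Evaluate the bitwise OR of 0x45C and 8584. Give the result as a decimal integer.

0x45C = 00010001011100
8584 = 10000110001000
 OR → 10010111011100 = 9692

9692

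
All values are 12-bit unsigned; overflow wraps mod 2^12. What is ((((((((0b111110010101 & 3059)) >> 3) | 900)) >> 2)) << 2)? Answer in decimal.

0b111110010101 = 111110010101
3059 = 101111110011
→ & → 101110010001 = 2961
→ >> 3 → 000101110010 = 370
900 = 001110000100
→ | → 001111110110 = 1014
→ >> 2 → 000011111101 = 253
→ << 2 (mod 2^12) → 001111110100 = 1012

1012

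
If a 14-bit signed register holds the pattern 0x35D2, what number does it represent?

pattern = 11010111010010 (MSB is 1 ⇒ negative)
Invert: 00101000101101, add 1 → 00101000101110 = 2606, so the value is -2606.
(Equivalently: 13778 - 2^14 = 13778 - 16384 = -2606.)

-2606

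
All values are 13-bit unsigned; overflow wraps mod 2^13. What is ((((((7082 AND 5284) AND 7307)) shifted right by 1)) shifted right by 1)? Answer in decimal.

7082 = 1101110101010
5284 = 1010010100100
→ AND → 1000010100000 = 4256
7307 = 1110010001011
→ AND → 1000010000000 = 4224
→ shifted right by 1 → 0100001000000 = 2112
→ shifted right by 1 → 0010000100000 = 1056

1056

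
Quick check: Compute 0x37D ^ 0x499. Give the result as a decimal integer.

2020

0x37D = 01101111101
0x499 = 10010011001
XOR → 11111100100 = 2020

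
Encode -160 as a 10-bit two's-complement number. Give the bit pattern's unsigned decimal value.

160 in 10 bits: 0010100000
Invert: 1101011111
Add 1:  1101100000 = 864
(Check: 2^10 - 160 = 1024 - 160 = 864.)

864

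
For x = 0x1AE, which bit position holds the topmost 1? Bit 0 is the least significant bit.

0x1AE = 110101110
The topmost 1 is at position 8 (since 2^8 = 256 ≤ 430 < 512).

8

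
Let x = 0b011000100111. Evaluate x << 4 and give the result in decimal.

25200

x = 000011000100111
shift left by 4 → 110001001110000 = 25200
(equivalently, 1575 × 2^4 = 1575 × 16)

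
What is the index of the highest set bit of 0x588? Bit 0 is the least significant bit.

0x588 = 10110001000
The topmost 1 is at position 10 (since 2^10 = 1024 ≤ 1416 < 2048).

10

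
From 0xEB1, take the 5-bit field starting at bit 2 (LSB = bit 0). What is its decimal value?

v = 111010110001
Shift right by 2: 1110101100
Mask low 5 bits: 01100 = 12

12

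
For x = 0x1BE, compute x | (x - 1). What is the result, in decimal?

447

x = 110111110 = 446
x - 1 = 110111101
OR    = 110111111 = 447
(x | (x - 1) sets all bits below the lowest set bit.)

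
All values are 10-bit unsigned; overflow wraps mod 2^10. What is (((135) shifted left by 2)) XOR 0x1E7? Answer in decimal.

1019

135 = 0010000111
→ shifted left by 2 (mod 2^10) → 1000011100 = 540
0x1E7 = 0111100111
→ XOR → 1111111011 = 1019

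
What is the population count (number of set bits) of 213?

213 = 11010101
Count the 1s: 1 + 1 + 1 + 1 + 1 = 5

5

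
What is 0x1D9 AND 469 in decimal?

0x1D9 = 111011001
469 = 111010101
AND → 111010001 = 465

465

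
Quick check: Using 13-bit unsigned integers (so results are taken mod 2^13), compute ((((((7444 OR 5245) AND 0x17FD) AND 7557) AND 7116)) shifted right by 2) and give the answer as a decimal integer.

7444 = 1110100010100
5245 = 1010001111101
→ OR → 1110101111101 = 7549
0x17FD = 1011111111101
→ AND → 1010101111101 = 5501
7557 = 1110110000101
→ AND → 1010100000101 = 5381
7116 = 1101111001100
→ AND → 1000100000100 = 4356
→ shifted right by 2 → 0010001000001 = 1089

1089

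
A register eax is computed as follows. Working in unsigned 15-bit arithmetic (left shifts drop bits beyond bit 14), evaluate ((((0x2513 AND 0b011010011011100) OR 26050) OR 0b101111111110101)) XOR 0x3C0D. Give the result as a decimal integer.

17402

0x2513 = 010010100010011
0b011010011011100 = 011010011011100
→ AND → 010010000010000 = 9232
26050 = 110010111000010
→ OR → 110010111010010 = 26066
0b101111111110101 = 101111111110101
→ OR → 111111111110111 = 32759
0x3C0D = 011110000001101
→ XOR → 100001111111010 = 17402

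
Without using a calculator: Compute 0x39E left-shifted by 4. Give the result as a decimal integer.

0x39E = 00001110011110
shift left by 4 → 11100111100000 = 14816
(equivalently, 926 × 2^4 = 926 × 16)

14816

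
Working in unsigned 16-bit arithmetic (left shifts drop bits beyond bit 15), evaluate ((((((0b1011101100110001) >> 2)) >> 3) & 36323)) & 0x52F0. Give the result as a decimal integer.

192

0b1011101100110001 = 1011101100110001
→ >> 2 → 0010111011001100 = 11980
→ >> 3 → 0000010111011001 = 1497
36323 = 1000110111100011
→ & → 0000010111000001 = 1473
0x52F0 = 0101001011110000
→ & → 0000000011000000 = 192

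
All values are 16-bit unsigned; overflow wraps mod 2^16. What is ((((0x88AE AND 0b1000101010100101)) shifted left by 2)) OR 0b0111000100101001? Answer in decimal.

0x88AE = 1000100010101110
0b1000101010100101 = 1000101010100101
→ AND → 1000100010100100 = 34980
→ shifted left by 2 (mod 2^16) → 0010001010010000 = 8848
0b0111000100101001 = 0111000100101001
→ OR → 0111001110111001 = 29625

29625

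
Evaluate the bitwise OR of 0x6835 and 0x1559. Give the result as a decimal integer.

32125

0x6835 = 110100000110101
0x1559 = 001010101011001
 OR → 111110101111101 = 32125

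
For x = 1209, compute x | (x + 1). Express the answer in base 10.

x = 10010111001 = 1209
x + 1 = 10010111010
OR    = 10010111011 = 1211
(x | (x + 1) sets the lowest cleared bit.)

1211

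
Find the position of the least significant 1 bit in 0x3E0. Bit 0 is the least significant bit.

0x3E0 = 1111100000
Trailing zeros: 5, so the lowest set bit is bit 5 (value 32).

5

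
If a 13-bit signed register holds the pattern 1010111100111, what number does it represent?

pattern = 1010111100111 (MSB is 1 ⇒ negative)
Invert: 0101000011000, add 1 → 0101000011001 = 2585, so the value is -2585.
(Equivalently: 5607 - 2^13 = 5607 - 8192 = -2585.)

-2585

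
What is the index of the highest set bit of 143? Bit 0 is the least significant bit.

143 = 10001111
The topmost 1 is at position 7 (since 2^7 = 128 ≤ 143 < 256).

7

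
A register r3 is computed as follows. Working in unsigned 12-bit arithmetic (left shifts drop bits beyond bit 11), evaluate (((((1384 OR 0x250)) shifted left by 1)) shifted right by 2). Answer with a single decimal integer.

956

1384 = 010101101000
0x250 = 001001010000
→ OR → 011101111000 = 1912
→ shifted left by 1 (mod 2^12) → 111011110000 = 3824
→ shifted right by 2 → 001110111100 = 956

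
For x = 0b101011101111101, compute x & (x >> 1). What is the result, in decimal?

x = 101011101111101 = 22397
x>>1 = 010101110111110
AND  = 000001100111100 = 828
(x & (x >> 1) has a 1 wherever x has two consecutive 1 bits.)

828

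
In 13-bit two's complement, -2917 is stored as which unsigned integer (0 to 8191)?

2917 in 13 bits: 0101101100101
Invert: 1010010011010
Add 1:  1010010011011 = 5275
(Check: 2^13 - 2917 = 8192 - 2917 = 5275.)

5275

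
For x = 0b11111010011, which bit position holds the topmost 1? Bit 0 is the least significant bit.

0b11111010011 = 11111010011
The topmost 1 is at position 10 (since 2^10 = 1024 ≤ 2003 < 2048).

10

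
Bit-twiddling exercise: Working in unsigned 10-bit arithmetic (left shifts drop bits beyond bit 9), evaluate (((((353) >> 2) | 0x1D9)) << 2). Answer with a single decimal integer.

353 = 0101100001
→ >> 2 → 0001011000 = 88
0x1D9 = 0111011001
→ | → 0111011001 = 473
→ << 2 (mod 2^10) → 1101100100 = 868

868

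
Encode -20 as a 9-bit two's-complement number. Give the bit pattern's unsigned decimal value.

492

20 in 9 bits: 000010100
Invert: 111101011
Add 1:  111101100 = 492
(Check: 2^9 - 20 = 512 - 20 = 492.)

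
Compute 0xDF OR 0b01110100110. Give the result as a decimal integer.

1023

0xDF = 0011011111
b = 1110100110
 OR → 1111111111 = 1023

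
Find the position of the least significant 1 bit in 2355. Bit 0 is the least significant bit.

2355 = 100100110011
Trailing zeros: 0, so the lowest set bit is bit 0 (value 1).

0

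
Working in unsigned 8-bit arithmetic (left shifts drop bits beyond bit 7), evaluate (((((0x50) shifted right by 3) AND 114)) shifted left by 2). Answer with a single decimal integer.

8

0x50 = 01010000
→ shifted right by 3 → 00001010 = 10
114 = 01110010
→ AND → 00000010 = 2
→ shifted left by 2 (mod 2^8) → 00001000 = 8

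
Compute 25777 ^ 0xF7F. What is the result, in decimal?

27598

25777 = 110010010110001
0xF7F = 000111101111111
XOR → 110101111001110 = 27598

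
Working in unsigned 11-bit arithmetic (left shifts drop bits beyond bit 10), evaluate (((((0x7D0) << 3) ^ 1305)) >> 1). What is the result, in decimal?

0x7D0 = 11111010000
→ << 3 (mod 2^11) → 11010000000 = 1664
1305 = 10100011001
→ ^ → 01110011001 = 921
→ >> 1 → 00111001100 = 460

460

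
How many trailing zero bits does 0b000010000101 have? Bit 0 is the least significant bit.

0b000010000101 = 10000101
Trailing zeros: 0, so the lowest set bit is bit 0 (value 1).

0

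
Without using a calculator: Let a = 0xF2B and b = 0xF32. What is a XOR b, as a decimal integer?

25

0xF2B = 111100101011
0xF32 = 111100110010
XOR → 000000011001 = 25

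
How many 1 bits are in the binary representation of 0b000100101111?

6

n = 100101111
Count the 1s: 1 + 1 + 1 + 1 + 1 + 1 = 6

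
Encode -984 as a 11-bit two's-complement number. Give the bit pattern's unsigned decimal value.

984 in 11 bits: 01111011000
Invert: 10000100111
Add 1:  10000101000 = 1064
(Check: 2^11 - 984 = 2048 - 984 = 1064.)

1064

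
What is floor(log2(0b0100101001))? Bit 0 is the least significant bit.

0b0100101001 = 100101001
The topmost 1 is at position 8 (since 2^8 = 256 ≤ 297 < 512).

8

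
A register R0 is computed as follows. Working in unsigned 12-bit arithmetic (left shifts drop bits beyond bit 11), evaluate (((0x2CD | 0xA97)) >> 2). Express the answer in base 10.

0x2CD = 001011001101
0xA97 = 101010010111
→ | → 101011011111 = 2783
→ >> 2 → 001010110111 = 695

695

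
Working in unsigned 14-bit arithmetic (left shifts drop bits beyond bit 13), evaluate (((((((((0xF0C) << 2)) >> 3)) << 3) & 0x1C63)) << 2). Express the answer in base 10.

12416

0xF0C = 00111100001100
→ << 2 (mod 2^14) → 11110000110000 = 15408
→ >> 3 → 00011110000110 = 1926
→ << 3 (mod 2^14) → 11110000110000 = 15408
0x1C63 = 01110001100011
→ & → 01110000100000 = 7200
→ << 2 (mod 2^14) → 11000010000000 = 12416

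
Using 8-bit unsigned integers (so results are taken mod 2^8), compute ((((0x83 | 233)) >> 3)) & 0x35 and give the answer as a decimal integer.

21

0x83 = 10000011
233 = 11101001
→ | → 11101011 = 235
→ >> 3 → 00011101 = 29
0x35 = 00110101
→ & → 00010101 = 21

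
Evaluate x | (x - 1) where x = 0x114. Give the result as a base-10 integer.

x = 100010100 = 276
x - 1 = 100010011
OR    = 100010111 = 279
(x | (x - 1) sets all bits below the lowest set bit.)

279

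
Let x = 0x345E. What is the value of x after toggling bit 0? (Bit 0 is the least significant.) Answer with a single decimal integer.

13407

x = 011010001011110
bit 0 is currently 0; toggle it via x ^ (1 << 0) = x ^ 1
→ 011010001011111 = 13407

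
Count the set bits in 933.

933 = 1110100101
Count the 1s: 1 + 1 + 1 + 1 + 1 + 1 = 6

6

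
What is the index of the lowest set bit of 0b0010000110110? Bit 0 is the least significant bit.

1

0b0010000110110 = 10000110110
Trailing zeros: 1, so the lowest set bit is bit 1 (value 2).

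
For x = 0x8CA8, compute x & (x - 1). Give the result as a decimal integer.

36000

x = 1000110010101000 = 36008
x - 1 = 1000110010100111
AND   = 1000110010100000 = 36000
(x & (x - 1) clears the lowest set bit of x.)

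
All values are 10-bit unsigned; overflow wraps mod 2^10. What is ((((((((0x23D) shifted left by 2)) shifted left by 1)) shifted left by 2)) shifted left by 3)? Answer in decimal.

256

0x23D = 1000111101
→ shifted left by 2 (mod 2^10) → 0011110100 = 244
→ shifted left by 1 (mod 2^10) → 0111101000 = 488
→ shifted left by 2 (mod 2^10) → 1110100000 = 928
→ shifted left by 3 (mod 2^10) → 0100000000 = 256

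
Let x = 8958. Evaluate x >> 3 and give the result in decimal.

8958 = 10001011111110
shift right by 3 → 00010001011111 = 1119
(equivalently, floor(8958 / 8))

1119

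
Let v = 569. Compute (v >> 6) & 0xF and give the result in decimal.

8

v = 001000111001
Shift right by 6: 001000
Mask low 4 bits: 1000 = 8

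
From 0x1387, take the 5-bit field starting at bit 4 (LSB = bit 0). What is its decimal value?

24

v = 1001110000111
Shift right by 4: 100111000
Mask low 5 bits: 11000 = 24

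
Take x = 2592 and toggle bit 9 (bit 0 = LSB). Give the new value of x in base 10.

x = 101000100000
bit 9 is currently 1; toggle it via x ^ (1 << 9) = x ^ 512
→ 100000100000 = 2080

2080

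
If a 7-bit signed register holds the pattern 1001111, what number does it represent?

pattern = 1001111 (MSB is 1 ⇒ negative)
Invert: 0110000, add 1 → 0110001 = 49, so the value is -49.
(Equivalently: 79 - 2^7 = 79 - 128 = -49.)

-49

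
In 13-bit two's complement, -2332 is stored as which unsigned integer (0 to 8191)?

5860

2332 in 13 bits: 0100100011100
Invert: 1011011100011
Add 1:  1011011100100 = 5860
(Check: 2^13 - 2332 = 8192 - 2332 = 5860.)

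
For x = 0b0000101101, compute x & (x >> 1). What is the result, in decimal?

4

x = 101101 = 45
x>>1 = 010110
AND  = 000100 = 4
(x & (x >> 1) has a 1 wherever x has two consecutive 1 bits.)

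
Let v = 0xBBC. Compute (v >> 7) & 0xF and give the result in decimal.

7

v = 000101110111100
Shift right by 7: 00010111
Mask low 4 bits: 0111 = 7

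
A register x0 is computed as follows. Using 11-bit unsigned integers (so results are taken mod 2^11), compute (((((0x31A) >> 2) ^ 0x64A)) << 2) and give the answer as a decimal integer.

0x31A = 01100011010
→ >> 2 → 00011000110 = 198
0x64A = 11001001010
→ ^ → 11010001100 = 1676
→ << 2 (mod 2^11) → 01000110000 = 560

560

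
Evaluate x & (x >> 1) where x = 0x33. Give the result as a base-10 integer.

x = 110011 = 51
x>>1 = 011001
AND  = 010001 = 17
(x & (x >> 1) has a 1 wherever x has two consecutive 1 bits.)

17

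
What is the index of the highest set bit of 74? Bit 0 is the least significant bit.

74 = 1001010
The topmost 1 is at position 6 (since 2^6 = 64 ≤ 74 < 128).

6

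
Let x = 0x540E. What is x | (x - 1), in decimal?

21519

x = 101010000001110 = 21518
x - 1 = 101010000001101
OR    = 101010000001111 = 21519
(x | (x - 1) sets all bits below the lowest set bit.)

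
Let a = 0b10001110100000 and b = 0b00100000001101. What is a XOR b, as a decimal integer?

11181

a = 10001110100000
b = 00100000001101
XOR → 10101110101101 = 11181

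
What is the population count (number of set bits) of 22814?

8

22814 = 101100100011110
Count the 1s: 1 + 1 + 1 + 1 + 1 + 1 + 1 + 1 = 8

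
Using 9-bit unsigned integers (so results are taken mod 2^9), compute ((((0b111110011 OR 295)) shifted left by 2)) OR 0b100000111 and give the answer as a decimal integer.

479

0b111110011 = 111110011
295 = 100100111
→ OR → 111110111 = 503
→ shifted left by 2 (mod 2^9) → 111011100 = 476
0b100000111 = 100000111
→ OR → 111011111 = 479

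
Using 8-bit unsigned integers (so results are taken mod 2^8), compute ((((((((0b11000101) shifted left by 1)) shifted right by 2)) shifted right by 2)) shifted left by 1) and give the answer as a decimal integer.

16

0b11000101 = 11000101
→ shifted left by 1 (mod 2^8) → 10001010 = 138
→ shifted right by 2 → 00100010 = 34
→ shifted right by 2 → 00001000 = 8
→ shifted left by 1 (mod 2^8) → 00010000 = 16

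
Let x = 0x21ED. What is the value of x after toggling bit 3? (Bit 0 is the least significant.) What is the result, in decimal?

8677

x = 10000111101101
bit 3 is currently 1; toggle it via x ^ (1 << 3) = x ^ 8
→ 10000111100101 = 8677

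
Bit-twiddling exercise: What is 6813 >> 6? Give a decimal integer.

6813 = 1101010011101
shift right by 6 → 0000001101010 = 106
(equivalently, floor(6813 / 64))

106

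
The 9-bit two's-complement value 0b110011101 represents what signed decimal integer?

-99

pattern = 110011101 (MSB is 1 ⇒ negative)
Invert: 001100010, add 1 → 001100011 = 99, so the value is -99.
(Equivalently: 413 - 2^9 = 413 - 512 = -99.)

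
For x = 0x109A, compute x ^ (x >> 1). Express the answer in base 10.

6359

x = 1000010011010 = 4250
x>>1 = 0100001001101
XOR  = 1100011010111 = 6359
(x ^ (x >> 1) gives the standard binary-reflected Gray code of x.)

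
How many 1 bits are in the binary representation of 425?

425 = 110101001
Count the 1s: 1 + 1 + 1 + 1 + 1 = 5

5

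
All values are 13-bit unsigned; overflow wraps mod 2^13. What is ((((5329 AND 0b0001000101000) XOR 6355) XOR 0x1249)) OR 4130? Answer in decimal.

6842

5329 = 1010011010001
0b0001000101000 = 0001000101000
→ AND → 0000000000000 = 0
6355 = 1100011010011
→ XOR → 1100011010011 = 6355
0x1249 = 1001001001001
→ XOR → 0101010011010 = 2714
4130 = 1000000100010
→ OR → 1101010111010 = 6842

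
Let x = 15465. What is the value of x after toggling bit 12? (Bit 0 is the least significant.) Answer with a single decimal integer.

x = 11110001101001
bit 12 is currently 1; toggle it via x ^ (1 << 12) = x ^ 4096
→ 10110001101001 = 11369

11369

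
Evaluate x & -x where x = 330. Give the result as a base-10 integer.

2

x = 101001010 = 330
-x (two's complement) = …010110110
AND   = 000000010 = 2
(x & -x isolates the lowest set bit of x.)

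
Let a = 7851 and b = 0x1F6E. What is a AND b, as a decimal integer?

7851 = 1111010101011
0x1F6E = 1111101101110
AND → 1111000101010 = 7722

7722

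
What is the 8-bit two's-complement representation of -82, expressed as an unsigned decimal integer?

174

82 in 8 bits: 01010010
Invert: 10101101
Add 1:  10101110 = 174
(Check: 2^8 - 82 = 256 - 82 = 174.)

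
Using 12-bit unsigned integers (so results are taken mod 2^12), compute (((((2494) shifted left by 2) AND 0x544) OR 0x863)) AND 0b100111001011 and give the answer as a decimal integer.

2115

2494 = 100110111110
→ shifted left by 2 (mod 2^12) → 011011111000 = 1784
0x544 = 010101000100
→ AND → 010001000000 = 1088
0x863 = 100001100011
→ OR → 110001100011 = 3171
0b100111001011 = 100111001011
→ AND → 100001000011 = 2115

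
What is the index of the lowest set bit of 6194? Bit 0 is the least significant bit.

1

6194 = 1100000110010
Trailing zeros: 1, so the lowest set bit is bit 1 (value 2).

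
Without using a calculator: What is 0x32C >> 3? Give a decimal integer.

101

0x32C = 1100101100
shift right by 3 → 0001100101 = 101
(equivalently, floor(812 / 8))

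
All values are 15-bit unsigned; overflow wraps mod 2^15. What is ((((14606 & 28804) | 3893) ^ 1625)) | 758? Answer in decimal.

15358

14606 = 011100100001110
28804 = 111000010000100
→ & → 011000000000100 = 12292
3893 = 000111100110101
→ | → 011111100110101 = 16181
1625 = 000011001011001
→ ^ → 011100101101100 = 14700
758 = 000001011110110
→ | → 011101111111110 = 15358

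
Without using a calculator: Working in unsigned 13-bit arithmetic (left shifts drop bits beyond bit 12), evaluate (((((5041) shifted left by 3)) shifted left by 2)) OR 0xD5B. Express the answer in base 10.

8059

5041 = 1001110110001
→ shifted left by 3 (mod 2^13) → 1110110001000 = 7560
→ shifted left by 2 (mod 2^13) → 1011000100000 = 5664
0xD5B = 0110101011011
→ OR → 1111101111011 = 8059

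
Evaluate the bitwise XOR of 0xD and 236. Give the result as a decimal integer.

0xD = 00001101
236 = 11101100
XOR → 11100001 = 225

225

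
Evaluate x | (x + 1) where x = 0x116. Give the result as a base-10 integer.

x = 100010110 = 278
x + 1 = 100010111
OR    = 100010111 = 279
(x | (x + 1) sets the lowest cleared bit.)

279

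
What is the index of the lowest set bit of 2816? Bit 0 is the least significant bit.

8

2816 = 101100000000
Trailing zeros: 8, so the lowest set bit is bit 8 (value 256).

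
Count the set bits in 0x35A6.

0x35A6 = 11010110100110
Count the 1s: 1 + 1 + 1 + 1 + 1 + 1 + 1 + 1 = 8

8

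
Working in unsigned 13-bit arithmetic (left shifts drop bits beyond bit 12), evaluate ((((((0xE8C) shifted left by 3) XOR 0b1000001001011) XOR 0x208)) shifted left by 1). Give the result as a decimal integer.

3142

0xE8C = 0111010001100
→ shifted left by 3 (mod 2^13) → 1010001100000 = 5216
0b1000001001011 = 1000001001011
→ XOR → 0010000101011 = 1067
0x208 = 0001000001000
→ XOR → 0011000100011 = 1571
→ shifted left by 1 (mod 2^13) → 0110001000110 = 3142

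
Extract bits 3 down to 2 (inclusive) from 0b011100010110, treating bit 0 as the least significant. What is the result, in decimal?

1

v = 011100010110
Shift right by 2: 0111000101
Mask low 2 bits: 01 = 1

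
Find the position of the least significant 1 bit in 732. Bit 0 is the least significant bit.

732 = 1011011100
Trailing zeros: 2, so the lowest set bit is bit 2 (value 4).

2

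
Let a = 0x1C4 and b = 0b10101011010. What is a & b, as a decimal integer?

320

0x1C4 = 00111000100
b = 10101011010
AND → 00101000000 = 320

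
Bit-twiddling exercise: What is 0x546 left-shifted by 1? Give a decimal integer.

2700

0x546 = 010101000110
shift left by 1 → 101010001100 = 2700
(equivalently, 1350 × 2^1 = 1350 × 2)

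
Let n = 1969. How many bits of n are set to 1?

7

1969 = 11110110001
Count the 1s: 1 + 1 + 1 + 1 + 1 + 1 + 1 = 7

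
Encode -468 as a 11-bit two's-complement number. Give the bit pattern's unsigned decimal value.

468 in 11 bits: 00111010100
Invert: 11000101011
Add 1:  11000101100 = 1580
(Check: 2^11 - 468 = 2048 - 468 = 1580.)

1580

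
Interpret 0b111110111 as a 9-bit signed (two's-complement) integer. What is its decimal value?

pattern = 111110111 (MSB is 1 ⇒ negative)
Invert: 000001000, add 1 → 000001001 = 9, so the value is -9.
(Equivalently: 503 - 2^9 = 503 - 512 = -9.)

-9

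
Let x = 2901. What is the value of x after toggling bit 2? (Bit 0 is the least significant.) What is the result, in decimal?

x = 0101101010101
bit 2 is currently 1; toggle it via x ^ (1 << 2) = x ^ 4
→ 0101101010001 = 2897

2897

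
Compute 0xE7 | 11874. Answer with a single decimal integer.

12007

0xE7 = 00000011100111
11874 = 10111001100010
 OR → 10111011100111 = 12007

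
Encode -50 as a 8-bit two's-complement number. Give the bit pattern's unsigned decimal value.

50 in 8 bits: 00110010
Invert: 11001101
Add 1:  11001110 = 206
(Check: 2^8 - 50 = 256 - 50 = 206.)

206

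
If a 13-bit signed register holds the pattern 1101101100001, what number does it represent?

-1183

pattern = 1101101100001 (MSB is 1 ⇒ negative)
Invert: 0010010011110, add 1 → 0010010011111 = 1183, so the value is -1183.
(Equivalently: 7009 - 2^13 = 7009 - 8192 = -1183.)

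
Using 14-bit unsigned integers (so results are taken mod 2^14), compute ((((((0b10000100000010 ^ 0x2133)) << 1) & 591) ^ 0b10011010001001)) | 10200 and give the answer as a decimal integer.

0b10000100000010 = 10000100000010
0x2133 = 10000100110011
→ ^ → 00000000110001 = 49
→ << 1 (mod 2^14) → 00000001100010 = 98
591 = 00001001001111
→ & → 00000001000010 = 66
0b10011010001001 = 10011010001001
→ ^ → 10011011001011 = 9931
10200 = 10011111011000
→ | → 10011111011011 = 10203

10203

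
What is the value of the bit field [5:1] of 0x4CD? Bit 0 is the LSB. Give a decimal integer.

6

v = 10011001101
Shift right by 1: 1001100110
Mask low 5 bits: 00110 = 6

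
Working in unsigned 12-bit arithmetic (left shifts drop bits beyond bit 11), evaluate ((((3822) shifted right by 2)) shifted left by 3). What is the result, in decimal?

3822 = 111011101110
→ shifted right by 2 → 001110111011 = 955
→ shifted left by 3 (mod 2^12) → 110111011000 = 3544

3544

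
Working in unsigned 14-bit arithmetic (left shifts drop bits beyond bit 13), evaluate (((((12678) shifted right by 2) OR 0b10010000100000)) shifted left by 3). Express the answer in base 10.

12678 = 11000110000110
→ shifted right by 2 → 00110001100001 = 3169
0b10010000100000 = 10010000100000
→ OR → 10110001100001 = 11361
→ shifted left by 3 (mod 2^14) → 10001100001000 = 8968

8968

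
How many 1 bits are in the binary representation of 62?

62 = 111110
Count the 1s: 1 + 1 + 1 + 1 + 1 = 5

5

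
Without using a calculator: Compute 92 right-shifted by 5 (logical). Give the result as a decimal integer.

92 = 1011100
shift right by 5 → 0000010 = 2
(equivalently, floor(92 / 32))

2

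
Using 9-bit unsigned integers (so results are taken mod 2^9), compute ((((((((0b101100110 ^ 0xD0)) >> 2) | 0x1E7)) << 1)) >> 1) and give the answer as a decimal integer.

0b101100110 = 101100110
0xD0 = 011010000
→ ^ → 110110110 = 438
→ >> 2 → 001101101 = 109
0x1E7 = 111100111
→ | → 111101111 = 495
→ << 1 (mod 2^9) → 111011110 = 478
→ >> 1 → 011101111 = 239

239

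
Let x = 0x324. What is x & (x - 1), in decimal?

x = 1100100100 = 804
x - 1 = 1100100011
AND   = 1100100000 = 800
(x & (x - 1) clears the lowest set bit of x.)

800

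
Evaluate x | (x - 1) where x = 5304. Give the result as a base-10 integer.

5311

x = 1010010111000 = 5304
x - 1 = 1010010110111
OR    = 1010010111111 = 5311
(x | (x - 1) sets all bits below the lowest set bit.)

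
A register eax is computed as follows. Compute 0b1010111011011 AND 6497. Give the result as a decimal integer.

4417

a = 1010111011011
6497 = 1100101100001
AND → 1000101000001 = 4417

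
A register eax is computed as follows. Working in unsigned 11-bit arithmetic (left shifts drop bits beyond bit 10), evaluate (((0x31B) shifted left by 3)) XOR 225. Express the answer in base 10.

0x31B = 01100011011
→ shifted left by 3 (mod 2^11) → 00011011000 = 216
225 = 00011100001
→ XOR → 00000111001 = 57

57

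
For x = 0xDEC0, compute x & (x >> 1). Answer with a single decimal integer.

20032

x = 1101111011000000 = 57024
x>>1 = 0110111101100000
AND  = 0100111001000000 = 20032
(x & (x >> 1) has a 1 wherever x has two consecutive 1 bits.)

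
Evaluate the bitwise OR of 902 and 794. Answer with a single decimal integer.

902 = 1110000110
794 = 1100011010
 OR → 1110011110 = 926

926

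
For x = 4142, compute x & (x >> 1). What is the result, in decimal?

6

x = 1000000101110 = 4142
x>>1 = 0100000010111
AND  = 0000000000110 = 6
(x & (x >> 1) has a 1 wherever x has two consecutive 1 bits.)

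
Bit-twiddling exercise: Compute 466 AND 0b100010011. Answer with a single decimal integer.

274

466 = 111010010
b = 100010011
AND → 100010010 = 274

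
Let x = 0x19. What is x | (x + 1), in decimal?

x = 11001 = 25
x + 1 = 11010
OR    = 11011 = 27
(x | (x + 1) sets the lowest cleared bit.)

27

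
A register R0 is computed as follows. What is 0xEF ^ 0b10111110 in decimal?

0xEF = 11101111
b = 10111110
XOR → 01010001 = 81

81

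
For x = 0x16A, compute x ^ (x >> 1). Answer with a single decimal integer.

479

x = 101101010 = 362
x>>1 = 010110101
XOR  = 111011111 = 479
(x ^ (x >> 1) gives the standard binary-reflected Gray code of x.)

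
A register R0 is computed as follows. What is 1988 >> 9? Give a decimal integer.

3

1988 = 11111000100
shift right by 9 → 00000000011 = 3
(equivalently, floor(1988 / 512))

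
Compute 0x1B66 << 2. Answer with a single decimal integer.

28056

0x1B66 = 001101101100110
shift left by 2 → 110110110011000 = 28056
(equivalently, 7014 × 2^2 = 7014 × 4)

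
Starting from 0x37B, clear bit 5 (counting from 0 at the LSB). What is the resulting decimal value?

x = 1101111011
bit 5 is currently 1; clear it via x & ~(1 << 5) = x & ~32
→ 1101011011 = 859

859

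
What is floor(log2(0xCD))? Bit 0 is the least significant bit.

7

0xCD = 11001101
The topmost 1 is at position 7 (since 2^7 = 128 ≤ 205 < 256).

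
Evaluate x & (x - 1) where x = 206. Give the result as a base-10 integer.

204

x = 11001110 = 206
x - 1 = 11001101
AND   = 11001100 = 204
(x & (x - 1) clears the lowest set bit of x.)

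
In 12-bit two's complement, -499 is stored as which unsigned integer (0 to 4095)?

499 in 12 bits: 000111110011
Invert: 111000001100
Add 1:  111000001101 = 3597
(Check: 2^12 - 499 = 4096 - 499 = 3597.)

3597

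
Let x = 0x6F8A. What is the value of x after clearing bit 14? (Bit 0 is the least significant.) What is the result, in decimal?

12170

x = 110111110001010
bit 14 is currently 1; clear it via x & ~(1 << 14) = x & ~16384
→ 010111110001010 = 12170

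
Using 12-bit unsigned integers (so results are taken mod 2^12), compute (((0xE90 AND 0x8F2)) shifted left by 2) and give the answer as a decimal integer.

576

0xE90 = 111010010000
0x8F2 = 100011110010
→ AND → 100010010000 = 2192
→ shifted left by 2 (mod 2^12) → 001001000000 = 576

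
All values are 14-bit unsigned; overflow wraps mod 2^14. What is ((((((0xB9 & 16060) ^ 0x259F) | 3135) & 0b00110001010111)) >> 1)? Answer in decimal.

1547

0xB9 = 00000010111001
16060 = 11111010111100
→ & → 00000010111000 = 184
0x259F = 10010110011111
→ ^ → 10010100100111 = 9511
3135 = 00110000111111
→ | → 10110100111111 = 11583
0b00110001010111 = 00110001010111
→ & → 00110000010111 = 3095
→ >> 1 → 00011000001011 = 1547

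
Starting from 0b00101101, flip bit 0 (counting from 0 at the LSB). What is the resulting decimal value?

44

x = 00101101
bit 0 is currently 1; toggle it via x ^ (1 << 0) = x ^ 1
→ 00101100 = 44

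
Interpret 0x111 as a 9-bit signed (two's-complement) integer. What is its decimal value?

-239

pattern = 100010001 (MSB is 1 ⇒ negative)
Invert: 011101110, add 1 → 011101111 = 239, so the value is -239.
(Equivalently: 273 - 2^9 = 273 - 512 = -239.)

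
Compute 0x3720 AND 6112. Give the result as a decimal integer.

0x3720 = 11011100100000
6112 = 01011111100000
AND → 01011100100000 = 5920

5920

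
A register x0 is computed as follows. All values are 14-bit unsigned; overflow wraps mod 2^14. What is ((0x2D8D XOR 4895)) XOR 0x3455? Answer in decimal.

0x2D8D = 10110110001101
4895 = 01001100011111
→ XOR → 11111010010010 = 16018
0x3455 = 11010001010101
→ XOR → 00101011000111 = 2759

2759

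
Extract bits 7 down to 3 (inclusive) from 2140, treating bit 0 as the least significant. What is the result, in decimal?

v = 00100001011100
Shift right by 3: 00100001011
Mask low 5 bits: 01011 = 11

11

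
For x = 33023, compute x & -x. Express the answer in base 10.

1

x = 1000000011111111 = 33023
-x (two's complement) = …0111111100000001
AND   = 0000000000000001 = 1
(x & -x isolates the lowest set bit of x.)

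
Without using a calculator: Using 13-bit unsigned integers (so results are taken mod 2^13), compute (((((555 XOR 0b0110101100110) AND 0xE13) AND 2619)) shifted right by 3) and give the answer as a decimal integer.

320

555 = 0001000101011
0b0110101100110 = 0110101100110
→ XOR → 0111101001101 = 3917
0xE13 = 0111000010011
→ AND → 0111000000001 = 3585
2619 = 0101000111011
→ AND → 0101000000001 = 2561
→ shifted right by 3 → 0000101000000 = 320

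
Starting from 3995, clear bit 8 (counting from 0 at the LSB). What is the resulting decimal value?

x = 111110011011
bit 8 is currently 1; clear it via x & ~(1 << 8) = x & ~256
→ 111010011011 = 3739

3739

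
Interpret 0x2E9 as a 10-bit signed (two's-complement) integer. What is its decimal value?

-279

pattern = 1011101001 (MSB is 1 ⇒ negative)
Invert: 0100010110, add 1 → 0100010111 = 279, so the value is -279.
(Equivalently: 745 - 2^10 = 745 - 1024 = -279.)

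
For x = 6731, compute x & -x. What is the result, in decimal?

x = 1101001001011 = 6731
-x (two's complement) = …0010110110101
AND   = 0000000000001 = 1
(x & -x isolates the lowest set bit of x.)

1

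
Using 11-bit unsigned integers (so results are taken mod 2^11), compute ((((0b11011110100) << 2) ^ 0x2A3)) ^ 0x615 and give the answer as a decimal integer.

0b11011110100 = 11011110100
→ << 2 (mod 2^11) → 01111010000 = 976
0x2A3 = 01010100011
→ ^ → 00101110011 = 371
0x615 = 11000010101
→ ^ → 11101100110 = 1894

1894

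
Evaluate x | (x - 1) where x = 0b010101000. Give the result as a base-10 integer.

x = 10101000 = 168
x - 1 = 10100111
OR    = 10101111 = 175
(x | (x - 1) sets all bits below the lowest set bit.)

175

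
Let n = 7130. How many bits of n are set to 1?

7130 = 1101111011010
Count the 1s: 1 + 1 + 1 + 1 + 1 + 1 + 1 + 1 + 1 = 9

9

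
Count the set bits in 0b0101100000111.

6

n = 101100000111
Count the 1s: 1 + 1 + 1 + 1 + 1 + 1 = 6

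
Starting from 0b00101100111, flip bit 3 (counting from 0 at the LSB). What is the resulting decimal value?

367

x = 00101100111
bit 3 is currently 0; toggle it via x ^ (1 << 3) = x ^ 8
→ 00101101111 = 367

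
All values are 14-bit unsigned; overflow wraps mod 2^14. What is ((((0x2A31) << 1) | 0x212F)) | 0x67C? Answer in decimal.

14207

0x2A31 = 10101000110001
→ << 1 (mod 2^14) → 01010001100010 = 5218
0x212F = 10000100101111
→ | → 11010101101111 = 13679
0x67C = 00011001111100
→ | → 11011101111111 = 14207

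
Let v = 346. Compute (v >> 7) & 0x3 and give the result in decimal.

v = 0101011010
Shift right by 7: 010
Mask low 2 bits: 10 = 2

2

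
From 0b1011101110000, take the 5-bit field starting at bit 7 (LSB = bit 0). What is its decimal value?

v = 1011101110000
Shift right by 7: 101110
Mask low 5 bits: 01110 = 14

14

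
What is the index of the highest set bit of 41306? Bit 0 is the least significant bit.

15

41306 = 1010000101011010
The topmost 1 is at position 15 (since 2^15 = 32768 ≤ 41306 < 65536).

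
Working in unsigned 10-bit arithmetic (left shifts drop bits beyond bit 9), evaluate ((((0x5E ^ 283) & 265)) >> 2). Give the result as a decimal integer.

0x5E = 0001011110
283 = 0100011011
→ ^ → 0101000101 = 325
265 = 0100001001
→ & → 0100000001 = 257
→ >> 2 → 0001000000 = 64

64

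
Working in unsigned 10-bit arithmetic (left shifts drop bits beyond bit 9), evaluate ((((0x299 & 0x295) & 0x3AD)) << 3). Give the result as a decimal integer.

0x299 = 1010011001
0x295 = 1010010101
→ & → 1010010001 = 657
0x3AD = 1110101101
→ & → 1010000001 = 641
→ << 3 (mod 2^10) → 0000001000 = 8

8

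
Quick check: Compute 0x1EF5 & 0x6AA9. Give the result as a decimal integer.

2721

0x1EF5 = 001111011110101
0x6AA9 = 110101010101001
AND → 000101010100001 = 2721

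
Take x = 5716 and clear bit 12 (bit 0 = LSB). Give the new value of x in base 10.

x = 1011001010100
bit 12 is currently 1; clear it via x & ~(1 << 12) = x & ~4096
→ 0011001010100 = 1620

1620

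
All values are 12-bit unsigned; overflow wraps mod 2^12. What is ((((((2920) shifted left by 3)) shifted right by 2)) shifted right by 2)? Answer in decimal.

180

2920 = 101101101000
→ shifted left by 3 (mod 2^12) → 101101000000 = 2880
→ shifted right by 2 → 001011010000 = 720
→ shifted right by 2 → 000010110100 = 180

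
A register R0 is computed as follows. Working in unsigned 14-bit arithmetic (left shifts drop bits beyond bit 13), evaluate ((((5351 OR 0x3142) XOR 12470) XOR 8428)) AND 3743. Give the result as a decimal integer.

1181

5351 = 01010011100111
0x3142 = 11000101000010
→ OR → 11010111100111 = 13799
12470 = 11000010110110
→ XOR → 00010101010001 = 1361
8428 = 10000011101100
→ XOR → 10010110111101 = 9661
3743 = 00111010011111
→ AND → 00010010011101 = 1181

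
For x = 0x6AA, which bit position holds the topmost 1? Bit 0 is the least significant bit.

0x6AA = 11010101010
The topmost 1 is at position 10 (since 2^10 = 1024 ≤ 1706 < 2048).

10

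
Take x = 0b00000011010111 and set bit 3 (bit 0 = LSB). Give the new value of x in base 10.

223

x = 00000011010111
bit 3 is currently 0; set it via x | (1 << 3) = x | 8
→ 00000011011111 = 223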